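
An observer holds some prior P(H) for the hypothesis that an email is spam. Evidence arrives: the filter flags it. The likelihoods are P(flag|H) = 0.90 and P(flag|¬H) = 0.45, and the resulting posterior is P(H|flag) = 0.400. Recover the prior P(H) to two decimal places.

In odds form, posterior odds = prior odds × likelihood ratio, so prior odds = posterior odds ÷ LR.
Posterior odds = 0.400/(1−0.400) = 0.6667. LR = 0.90/0.45 = 2.0000.
Prior odds = 0.6667/2.0000 = 0.3333, so P(H) = 0.3333/(1+0.3333) ≈ 0.25.

P(H) = 0.25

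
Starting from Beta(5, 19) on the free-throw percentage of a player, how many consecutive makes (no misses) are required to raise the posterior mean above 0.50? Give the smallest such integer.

k = 15

After k makes and 0 misses the posterior is Beta(5+k, 19), with mean (5+k)/(5+19+k).
Set (5+k)/(24+k) > 0.50 and solve: k > (0.50·24 − 5)/(1 − 0.50) = 14.000.
The smallest integer exceeding 14.000 is 15, and checking k=15: (20)/(39) = 0.5128 > 0.50.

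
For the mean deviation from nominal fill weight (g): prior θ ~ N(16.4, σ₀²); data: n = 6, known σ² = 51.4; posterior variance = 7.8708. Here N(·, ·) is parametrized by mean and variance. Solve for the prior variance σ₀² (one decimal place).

For the Normal–Normal model with known σ², precisions add: τ_n = τ₀ + n/σ².
So 1/σ₀² = 1/7.8708 − 6/51.4 = 0.127052 − 0.116732 = 0.010320.
Hence σ₀² = 1/0.010320 ≈ 96.9.

σ₀² = 96.9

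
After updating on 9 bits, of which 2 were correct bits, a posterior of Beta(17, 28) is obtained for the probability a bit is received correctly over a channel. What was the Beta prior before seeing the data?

Beta(15, 21)

Beta is conjugate to the binomial likelihood: posterior = Beta(α+s, β+f).
So α = 17 − 2 = 15 and β = 28 − 7 = 21.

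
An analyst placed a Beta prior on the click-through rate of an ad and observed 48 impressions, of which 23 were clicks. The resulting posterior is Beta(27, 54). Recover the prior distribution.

Beta(4, 29)

Under Beta–binomial conjugacy the posterior parameters are (a+s, b+f).
So a = 27 − 23 = 4 and b = 54 − 25 = 29.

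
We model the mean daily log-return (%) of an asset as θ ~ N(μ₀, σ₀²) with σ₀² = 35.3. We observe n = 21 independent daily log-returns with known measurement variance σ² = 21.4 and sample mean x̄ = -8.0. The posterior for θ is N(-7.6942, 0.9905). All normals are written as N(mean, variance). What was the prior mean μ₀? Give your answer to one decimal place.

The posterior mean is a precision-weighted average: μ_n = (τ₀μ₀ + τ_data·x̄)/(τ₀+τ_data), with τ₀=1/σ₀² and τ_data=n/σ².
Here τ₀ = 1/35.3 = 0.028329 and τ_data = 21/21.4 = 0.981308, so τ_n = 1.009637.
Rearranging for μ₀: μ₀ = (μ_n·τ_n − τ_data·x̄)/τ₀ = (-7.6942·1.009637 − 0.981308·-8.0) / 0.028329 = 0.082115/0.028329 ≈ 2.9.

μ₀ = 2.9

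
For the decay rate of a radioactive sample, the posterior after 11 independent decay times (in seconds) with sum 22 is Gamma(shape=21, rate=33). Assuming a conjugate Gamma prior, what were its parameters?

Gamma(shape=10, rate=11)

For an exponential likelihood with a Gamma(α, β) prior on the rate, n observations with total T give posterior Gamma(α+n, β+T).
So α = 21 − 11 = 10 and β = 33 − 22 = 11.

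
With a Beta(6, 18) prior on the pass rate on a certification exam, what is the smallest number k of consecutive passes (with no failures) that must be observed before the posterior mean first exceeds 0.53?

After k passes and 0 failures the posterior is Beta(6+k, 18), with mean (6+k)/(6+18+k).
Set (6+k)/(24+k) > 0.53 and solve: k > (0.53·24 − 6)/(1 − 0.53) = 14.298.
The smallest integer exceeding 14.298 is 15, and checking k=15: (21)/(39) = 0.5385 > 0.53.

k = 15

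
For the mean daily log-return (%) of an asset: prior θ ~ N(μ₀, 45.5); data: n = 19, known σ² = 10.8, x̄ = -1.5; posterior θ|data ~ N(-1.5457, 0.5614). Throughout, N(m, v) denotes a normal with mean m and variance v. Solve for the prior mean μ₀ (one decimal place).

The posterior mean is a precision-weighted average: μ_n = (τ₀μ₀ + τ_data·x̄)/(τ₀+τ_data), with τ₀=1/σ₀² and τ_data=n/σ².
Here τ₀ = 1/45.5 = 0.021978 and τ_data = 19/10.8 = 1.759259, so τ_n = 1.781237.
Rearranging for μ₀: μ₀ = (μ_n·τ_n − τ_data·x̄)/τ₀ = (-1.5457·1.781237 − 1.759259·-1.5) / 0.021978 = -0.114370/0.021978 ≈ -5.2.

μ₀ = -5.2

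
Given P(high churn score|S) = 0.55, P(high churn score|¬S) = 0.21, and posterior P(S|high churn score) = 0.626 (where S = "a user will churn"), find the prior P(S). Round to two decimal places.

Bayes' rule in odds form gives O(S|E) = O(S)·[P(E|S)/P(E|¬S)], hence O(S) = O(S|E)/LR.
Posterior odds = 0.626/(1−0.626) = 1.6738. LR = 0.55/0.21 = 2.6190.
Prior odds = 1.6738/2.6190 = 0.6391, so P(S) = 0.6391/(1+0.6391) ≈ 0.39.

P(S) = 0.39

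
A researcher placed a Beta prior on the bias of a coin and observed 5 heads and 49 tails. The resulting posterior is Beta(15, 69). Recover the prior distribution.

Beta(10, 20)

Under Beta–binomial conjugacy the posterior parameters are (a+s, b+f).
Subtract the data counts: 15−5=10, 69−49=20.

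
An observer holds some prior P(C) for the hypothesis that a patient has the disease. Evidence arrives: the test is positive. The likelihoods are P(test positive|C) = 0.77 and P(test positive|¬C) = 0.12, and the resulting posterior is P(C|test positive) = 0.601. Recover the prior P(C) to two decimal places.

Bayes' rule in odds form gives O(C|E) = O(C)·[P(E|C)/P(E|¬C)], hence O(C) = O(C|E)/LR.
Posterior odds = 0.601/(1−0.601) = 1.5063. LR = 0.77/0.12 = 6.4167.
Prior odds = 1.5063/6.4167 = 0.2347, so P(C) = 0.2347/(1+0.2347) ≈ 0.19.

P(C) = 0.19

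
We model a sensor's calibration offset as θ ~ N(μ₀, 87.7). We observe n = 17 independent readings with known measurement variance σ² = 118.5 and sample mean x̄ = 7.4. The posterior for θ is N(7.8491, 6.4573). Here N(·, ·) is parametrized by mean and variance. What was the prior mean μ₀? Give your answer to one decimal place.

With known observation variance, the Normal–Normal posterior has precision τ_n = τ₀ + n/σ² and mean μ_n = (τ₀μ₀ + (n/σ²)x̄)/τ_n.
Here τ₀ = 1/87.7 = 0.011403 and τ_data = 17/118.5 = 0.143460, so τ_n = 0.154863.
Rearranging for μ₀: μ₀ = (μ_n·τ_n − τ_data·x̄)/τ₀ = (7.8491·0.154863 − 0.143460·7.4) / 0.011403 = 0.153931/0.011403 ≈ 13.5.

μ₀ = 13.5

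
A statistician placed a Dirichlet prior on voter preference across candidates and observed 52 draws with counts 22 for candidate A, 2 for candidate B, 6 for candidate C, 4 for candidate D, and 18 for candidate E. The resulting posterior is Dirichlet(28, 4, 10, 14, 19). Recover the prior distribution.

For a Dirichlet(α) prior with multinomial counts c, the posterior is Dirichlet(α + c) componentwise.
Subtract each count from the matching posterior parameter: 28−22=6, 4−2=2, 10−6=4, 14−4=10, 19−18=1.

Dirichlet(6, 2, 4, 10, 1)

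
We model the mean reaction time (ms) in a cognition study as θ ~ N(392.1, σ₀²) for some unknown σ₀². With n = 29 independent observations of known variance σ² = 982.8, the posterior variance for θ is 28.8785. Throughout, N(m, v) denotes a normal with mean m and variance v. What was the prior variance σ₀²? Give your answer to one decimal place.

σ₀² = 195.3

For the Normal–Normal model with known σ², precisions add: τ_n = τ₀ + n/σ².
So 1/σ₀² = 1/28.8785 − 29/982.8 = 0.034628 − 0.029508 = 0.005120.
Hence σ₀² = 1/0.005120 ≈ 195.3.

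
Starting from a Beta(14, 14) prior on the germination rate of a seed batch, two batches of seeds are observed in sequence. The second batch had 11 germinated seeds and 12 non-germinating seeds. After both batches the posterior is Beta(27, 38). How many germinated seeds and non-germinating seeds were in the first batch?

2 germinated seeds and 12 non-germinating seeds

Because Beta–binomial updating is additive in the counts, the combined data contributed (α_post−α_prior, β_post−β_prior) successes and failures.
Total across both batches: 27−14=13 germinated seeds, 38−14=24 non-germinating seeds.
Subtract the second batch: 13−11=2 germinated seeds and 24−12=12 non-germinating seeds.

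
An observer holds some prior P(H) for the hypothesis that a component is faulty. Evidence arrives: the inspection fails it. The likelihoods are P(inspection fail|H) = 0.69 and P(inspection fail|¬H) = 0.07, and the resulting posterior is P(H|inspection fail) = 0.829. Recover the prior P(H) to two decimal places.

Bayes' rule in odds form gives O(H|E) = O(H)·[P(E|H)/P(E|¬H)], hence O(H) = O(H|E)/LR.
Posterior odds = 0.829/(1−0.829) = 4.8480. LR = 0.69/0.07 = 9.8571.
Prior odds = 4.8480/9.8571 = 0.4918, so P(H) = 0.4918/(1+0.4918) ≈ 0.33.

P(H) = 0.33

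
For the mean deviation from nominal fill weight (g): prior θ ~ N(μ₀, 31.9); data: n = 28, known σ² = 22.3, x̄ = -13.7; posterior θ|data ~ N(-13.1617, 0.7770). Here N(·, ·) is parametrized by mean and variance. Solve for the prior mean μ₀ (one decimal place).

The posterior mean is a precision-weighted average: μ_n = (τ₀μ₀ + τ_data·x̄)/(τ₀+τ_data), with τ₀=1/σ₀² and τ_data=n/σ².
Here τ₀ = 1/31.9 = 0.031348 and τ_data = 28/22.3 = 1.255605, so τ_n = 1.286953.
Rearranging for μ₀: μ₀ = (μ_n·τ_n − τ_data·x̄)/τ₀ = (-13.1617·1.286953 − 1.255605·-13.7) / 0.031348 = 0.263299/0.031348 ≈ 8.4.

μ₀ = 8.4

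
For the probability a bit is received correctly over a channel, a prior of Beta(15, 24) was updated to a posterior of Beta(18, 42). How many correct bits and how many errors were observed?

A Beta(α, β) prior with s successes and f failures in binomial data gives a Beta(α+s, β+f) posterior.
So s = 18 − 15 = 3 and f = 42 − 24 = 18.

3 correct bits and 18 errors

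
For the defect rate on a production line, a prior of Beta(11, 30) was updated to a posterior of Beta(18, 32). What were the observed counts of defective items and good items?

Beta is conjugate to the binomial likelihood: posterior = Beta(a+s, b+f).
Match parameters: s=18−11=7, f=32−30=2.

7 defective items and 2 good items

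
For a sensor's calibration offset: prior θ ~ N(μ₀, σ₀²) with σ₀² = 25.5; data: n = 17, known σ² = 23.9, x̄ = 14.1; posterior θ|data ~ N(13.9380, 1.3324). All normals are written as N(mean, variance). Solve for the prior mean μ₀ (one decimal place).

μ₀ = 11.0

The posterior mean is a precision-weighted average: μ_n = (τ₀μ₀ + τ_data·x̄)/(τ₀+τ_data), with τ₀=1/σ₀² and τ_data=n/σ².
Here τ₀ = 1/25.5 = 0.039216 and τ_data = 17/23.9 = 0.711297, so τ_n = 0.750513.
Rearranging for μ₀: μ₀ = (μ_n·τ_n − τ_data·x̄)/τ₀ = (13.9380·0.750513 − 0.711297·14.1) / 0.039216 = 0.431362/0.039216 ≈ 11.0.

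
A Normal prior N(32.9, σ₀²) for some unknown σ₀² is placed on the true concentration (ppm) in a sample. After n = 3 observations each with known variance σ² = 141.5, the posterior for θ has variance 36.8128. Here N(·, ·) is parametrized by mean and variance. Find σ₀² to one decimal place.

Posterior precision equals prior precision plus data precision: 1/σ_n² = 1/σ₀² + n/σ².
So 1/σ₀² = 1/36.8128 − 3/141.5 = 0.027164 − 0.021201 = 0.005963.
Hence σ₀² = 1/0.005963 ≈ 167.7.

σ₀² = 167.7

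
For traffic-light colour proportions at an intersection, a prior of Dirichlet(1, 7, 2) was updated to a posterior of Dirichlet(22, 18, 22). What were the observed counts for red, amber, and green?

counts (21, 11, 20)

For a Dirichlet(α) prior with multinomial counts c, the posterior is Dirichlet(α + c) componentwise.
Counts are posterior − prior componentwise: 22−1=21, 18−7=11, 22−2=20.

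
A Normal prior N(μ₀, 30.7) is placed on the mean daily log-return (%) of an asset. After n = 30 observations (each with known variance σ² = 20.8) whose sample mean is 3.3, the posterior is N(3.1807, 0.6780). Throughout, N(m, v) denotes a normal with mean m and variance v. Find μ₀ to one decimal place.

μ₀ = -2.1

The posterior mean is a precision-weighted average: μ_n = (τ₀μ₀ + τ_data·x̄)/(τ₀+τ_data), with τ₀=1/σ₀² and τ_data=n/σ².
Here τ₀ = 1/30.7 = 0.032573 and τ_data = 30/20.8 = 1.442308, so τ_n = 1.474881.
Rearranging for μ₀: μ₀ = (μ_n·τ_n − τ_data·x̄)/τ₀ = (3.1807·1.474881 − 1.442308·3.3) / 0.032573 = -0.068462/0.032573 ≈ -2.1.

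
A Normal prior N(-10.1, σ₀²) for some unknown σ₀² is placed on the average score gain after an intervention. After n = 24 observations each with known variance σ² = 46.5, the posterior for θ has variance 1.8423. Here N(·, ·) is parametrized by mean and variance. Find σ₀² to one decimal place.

Posterior precision equals prior precision plus data precision: 1/σ_n² = 1/σ₀² + n/σ².
So 1/σ₀² = 1/1.8423 − 24/46.5 = 0.542800 − 0.516129 = 0.026671.
Hence σ₀² = 1/0.026671 ≈ 37.5.

σ₀² = 37.5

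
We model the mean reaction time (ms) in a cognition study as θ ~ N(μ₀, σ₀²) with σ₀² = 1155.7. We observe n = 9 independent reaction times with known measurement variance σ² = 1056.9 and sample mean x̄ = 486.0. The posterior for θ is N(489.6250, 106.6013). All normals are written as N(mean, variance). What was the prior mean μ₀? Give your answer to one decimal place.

With known observation variance, the Normal–Normal posterior has precision τ_n = τ₀ + n/σ² and mean μ_n = (τ₀μ₀ + (n/σ²)x̄)/τ_n.
Here τ₀ = 1/1155.7 = 0.000865 and τ_data = 9/1056.9 = 0.008515, so τ_n = 0.009380.
Rearranging for μ₀: μ₀ = (μ_n·τ_n − τ_data·x̄)/τ₀ = (489.6250·0.009380 − 0.008515·486.0) / 0.000865 = 0.454392/0.000865 ≈ 525.3.

μ₀ = 525.3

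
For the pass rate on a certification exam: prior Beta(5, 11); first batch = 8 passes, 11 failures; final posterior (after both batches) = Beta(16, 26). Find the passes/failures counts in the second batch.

3 passes and 4 failures

Sequential conjugate updates are equivalent to a single update on the pooled data, so total successes = posterior α − prior α and total failures = posterior β − prior β.
Total across both batches: 16−5=11 passes, 26−11=15 failures.
Subtract the first batch: 11−8=3 passes and 15−11=4 failures.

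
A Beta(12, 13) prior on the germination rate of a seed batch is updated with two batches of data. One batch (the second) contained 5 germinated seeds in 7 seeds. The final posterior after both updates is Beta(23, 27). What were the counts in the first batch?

Sequential conjugate updates are equivalent to a single update on the pooled data, so total successes = posterior α − prior α and total failures = posterior β − prior β.
Total across both batches: 23−12=11 germinated seeds, 27−13=14 non-germinating seeds.
Subtract the second batch: 11−5=6 germinated seeds and 14−2=12 non-germinating seeds.

6 germinated seeds and 12 non-germinating seeds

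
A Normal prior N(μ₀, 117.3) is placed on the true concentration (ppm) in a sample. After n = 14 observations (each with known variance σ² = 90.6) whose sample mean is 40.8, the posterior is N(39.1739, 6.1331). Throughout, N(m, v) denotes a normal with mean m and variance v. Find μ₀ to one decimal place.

μ₀ = 9.7

The posterior mean is a precision-weighted average: μ_n = (τ₀μ₀ + τ_data·x̄)/(τ₀+τ_data), with τ₀=1/σ₀² and τ_data=n/σ².
Here τ₀ = 1/117.3 = 0.008525 and τ_data = 14/90.6 = 0.154525, so τ_n = 0.163050.
Rearranging for μ₀: μ₀ = (μ_n·τ_n − τ_data·x̄)/τ₀ = (39.1739·0.163050 − 0.154525·40.8) / 0.008525 = 0.082684/0.008525 ≈ 9.7.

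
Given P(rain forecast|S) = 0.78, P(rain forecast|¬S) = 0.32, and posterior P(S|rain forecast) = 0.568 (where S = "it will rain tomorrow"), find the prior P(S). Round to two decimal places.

P(S) = 0.35

Bayes' rule in odds form gives O(S|E) = O(S)·[P(E|S)/P(E|¬S)], hence O(S) = O(S|E)/LR.
Posterior odds = 0.568/(1−0.568) = 1.3148. LR = 0.78/0.32 = 2.4375.
Prior odds = 1.3148/2.4375 = 0.5394, so P(S) = 0.5394/(1+0.5394) ≈ 0.35.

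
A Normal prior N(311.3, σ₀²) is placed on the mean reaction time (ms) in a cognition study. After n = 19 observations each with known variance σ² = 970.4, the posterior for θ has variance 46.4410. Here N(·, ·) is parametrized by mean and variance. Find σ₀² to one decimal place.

σ₀² = 512.0

Posterior precision equals prior precision plus data precision: 1/σ_n² = 1/σ₀² + n/σ².
So 1/σ₀² = 1/46.4410 − 19/970.4 = 0.021533 − 0.019580 = 0.001953.
Hence σ₀² = 1/0.001953 ≈ 512.0.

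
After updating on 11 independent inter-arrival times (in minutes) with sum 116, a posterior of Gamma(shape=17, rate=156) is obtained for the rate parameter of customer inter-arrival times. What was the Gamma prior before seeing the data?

Gamma–exponential conjugacy: posterior shape = α + n, posterior rate = β + Σtᵢ.
So α = 17 − 11 = 6 and β = 156 − 116 = 40.

Gamma(shape=6, rate=40)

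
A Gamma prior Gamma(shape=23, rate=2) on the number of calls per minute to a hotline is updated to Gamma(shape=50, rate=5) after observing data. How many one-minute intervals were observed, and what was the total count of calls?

A Gamma(α, β) prior (rate parametrization) on a Poisson rate with n observations summing to S gives posterior Gamma(α+S, β+n).
Matching: Σxᵢ = 50 − 23 = 27 and n = 5 − 2 = 3.

n = 3 one-minute intervals with total 27 calls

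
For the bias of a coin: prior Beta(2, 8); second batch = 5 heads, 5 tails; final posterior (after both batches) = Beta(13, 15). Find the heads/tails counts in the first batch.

Sequential conjugate updates are equivalent to a single update on the pooled data, so total successes = posterior α − prior α and total failures = posterior β − prior β.
Total across both batches: 13−2=11 heads, 15−8=7 tails.
Subtract the second batch: 11−5=6 heads and 7−5=2 tails.

6 heads and 2 tails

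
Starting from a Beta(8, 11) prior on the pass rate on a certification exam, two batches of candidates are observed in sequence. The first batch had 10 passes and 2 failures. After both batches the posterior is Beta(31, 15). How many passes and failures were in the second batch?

13 passes and 2 failures

Sequential conjugate updates are equivalent to a single update on the pooled data, so total successes = posterior α − prior α and total failures = posterior β − prior β.
Total across both batches: 31−8=23 passes, 15−11=4 failures.
Subtract the first batch: 23−10=13 passes and 4−2=2 failures.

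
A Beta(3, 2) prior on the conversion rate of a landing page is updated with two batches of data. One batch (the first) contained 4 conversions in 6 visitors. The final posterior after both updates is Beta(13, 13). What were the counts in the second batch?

Because Beta–binomial updating is additive in the counts, the combined data contributed (α_post−α_prior, β_post−β_prior) successes and failures.
Total across both batches: 13−3=10 conversions, 13−2=11 bounces.
Subtract the first batch: 10−4=6 conversions and 11−2=9 bounces.

6 conversions and 9 bounces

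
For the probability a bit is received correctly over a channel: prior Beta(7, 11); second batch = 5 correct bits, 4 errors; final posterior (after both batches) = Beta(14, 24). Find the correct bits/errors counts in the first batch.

Because Beta–binomial updating is additive in the counts, the combined data contributed (α_post−α_prior, β_post−β_prior) successes and failures.
Total across both batches: 14−7=7 correct bits, 24−11=13 errors.
Subtract the second batch: 7−5=2 correct bits and 13−4=9 errors.

2 correct bits and 9 errors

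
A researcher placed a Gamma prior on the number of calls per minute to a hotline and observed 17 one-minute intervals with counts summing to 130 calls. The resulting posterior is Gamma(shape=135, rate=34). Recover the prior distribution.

A Gamma(α, β) prior (rate parametrization) on a Poisson rate with n observations summing to S gives posterior Gamma(α+S, β+n).
So α = 135 − 130 = 5 and β = 34 − 17 = 17.

Gamma(shape=5, rate=17)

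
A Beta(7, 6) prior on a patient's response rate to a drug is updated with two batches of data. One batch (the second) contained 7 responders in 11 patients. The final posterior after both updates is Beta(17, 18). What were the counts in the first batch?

Sequential conjugate updates are equivalent to a single update on the pooled data, so total successes = posterior α − prior α and total failures = posterior β − prior β.
Total across both batches: 17−7=10 responders, 18−6=12 non-responders.
Subtract the second batch: 10−7=3 responders and 12−4=8 non-responders.

3 responders and 8 non-responders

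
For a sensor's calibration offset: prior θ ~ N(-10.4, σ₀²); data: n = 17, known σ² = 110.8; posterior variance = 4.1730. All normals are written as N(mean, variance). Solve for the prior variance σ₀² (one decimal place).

σ₀² = 11.6

For the Normal–Normal model with known σ², precisions add: τ_n = τ₀ + n/σ².
So 1/σ₀² = 1/4.1730 − 17/110.8 = 0.239636 − 0.153430 = 0.086206.
Hence σ₀² = 1/0.086206 ≈ 11.6.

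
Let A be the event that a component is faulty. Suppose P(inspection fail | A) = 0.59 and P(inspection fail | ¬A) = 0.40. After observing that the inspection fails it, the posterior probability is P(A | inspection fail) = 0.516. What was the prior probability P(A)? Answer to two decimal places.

In odds form, posterior odds = prior odds × likelihood ratio, so prior odds = posterior odds ÷ LR.
Posterior odds = 0.516/(1−0.516) = 1.0661. LR = 0.59/0.40 = 1.4750.
Prior odds = 1.0661/1.4750 = 0.7228, so P(A) = 0.7228/(1+0.7228) ≈ 0.42.

P(A) = 0.42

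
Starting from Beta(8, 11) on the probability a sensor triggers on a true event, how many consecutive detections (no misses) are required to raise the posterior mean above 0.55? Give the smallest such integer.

After k detections and 0 misses the posterior is Beta(8+k, 11), with mean (8+k)/(8+11+k).
Set (8+k)/(19+k) > 0.55 and solve: k > (0.55·19 − 8)/(1 − 0.55) = 5.444.
The smallest integer exceeding 5.444 is 6.

k = 6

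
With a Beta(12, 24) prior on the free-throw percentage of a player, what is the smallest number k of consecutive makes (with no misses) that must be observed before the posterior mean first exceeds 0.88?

After k makes and 0 misses the posterior is Beta(12+k, 24), with mean (12+k)/(12+24+k).
Set (12+k)/(36+k) > 0.88 and solve: k > (0.88·36 − 12)/(1 − 0.88) = 164.000.
The smallest integer exceeding 164.000 is 165.

k = 165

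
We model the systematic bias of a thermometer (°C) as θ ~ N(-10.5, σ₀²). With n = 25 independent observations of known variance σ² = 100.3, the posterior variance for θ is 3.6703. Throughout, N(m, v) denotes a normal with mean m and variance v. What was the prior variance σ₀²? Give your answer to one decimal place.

Posterior precision equals prior precision plus data precision: 1/σ_n² = 1/σ₀² + n/σ².
So 1/σ₀² = 1/3.6703 − 25/100.3 = 0.272457 − 0.249252 = 0.023205.
Hence σ₀² = 1/0.023205 ≈ 43.1.

σ₀² = 43.1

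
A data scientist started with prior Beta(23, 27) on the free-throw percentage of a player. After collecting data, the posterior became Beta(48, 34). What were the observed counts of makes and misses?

25 makes and 7 misses

Beta is conjugate to the binomial likelihood: posterior = Beta(a+s, b+f).
So s = 48 − 23 = 25 and f = 34 − 27 = 7.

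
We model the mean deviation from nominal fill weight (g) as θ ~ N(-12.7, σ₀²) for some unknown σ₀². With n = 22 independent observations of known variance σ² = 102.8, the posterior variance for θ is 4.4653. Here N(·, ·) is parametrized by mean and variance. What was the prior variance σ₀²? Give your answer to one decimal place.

σ₀² = 100.6

For the Normal–Normal model with known σ², precisions add: τ_n = τ₀ + n/σ².
So 1/σ₀² = 1/4.4653 − 22/102.8 = 0.223949 − 0.214008 = 0.009941.
Hence σ₀² = 1/0.009941 ≈ 100.6.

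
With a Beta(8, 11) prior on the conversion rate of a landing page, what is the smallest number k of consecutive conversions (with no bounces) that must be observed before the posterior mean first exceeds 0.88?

k = 73

After k conversions and 0 bounces the posterior is Beta(8+k, 11), with mean (8+k)/(8+11+k).
Set (8+k)/(19+k) > 0.88 and solve: k > (0.88·19 − 8)/(1 − 0.88) = 72.667.
The smallest integer exceeding 72.667 is 73, and checking k=73: (81)/(92) = 0.8804 > 0.88.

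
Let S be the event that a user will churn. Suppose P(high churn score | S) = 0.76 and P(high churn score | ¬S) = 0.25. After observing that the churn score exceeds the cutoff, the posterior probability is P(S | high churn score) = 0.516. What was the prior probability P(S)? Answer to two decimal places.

In odds form, posterior odds = prior odds × likelihood ratio, so prior odds = posterior odds ÷ LR.
Posterior odds = 0.516/(1−0.516) = 1.0661. LR = 0.76/0.25 = 3.0400.
Prior odds = 1.0661/3.0400 = 0.3507, so P(S) = 0.3507/(1+0.3507) ≈ 0.26.

P(S) = 0.26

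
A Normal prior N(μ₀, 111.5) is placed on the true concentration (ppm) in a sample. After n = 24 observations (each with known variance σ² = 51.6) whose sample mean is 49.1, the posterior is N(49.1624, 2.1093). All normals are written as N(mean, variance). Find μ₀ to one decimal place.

With known observation variance, the Normal–Normal posterior has precision τ_n = τ₀ + n/σ² and mean μ_n = (τ₀μ₀ + (n/σ²)x̄)/τ_n.
Here τ₀ = 1/111.5 = 0.008969 and τ_data = 24/51.6 = 0.465116, so τ_n = 0.474085.
Rearranging for μ₀: μ₀ = (μ_n·τ_n − τ_data·x̄)/τ₀ = (49.1624·0.474085 − 0.465116·49.1) / 0.008969 = 0.469961/0.008969 ≈ 52.4.

μ₀ = 52.4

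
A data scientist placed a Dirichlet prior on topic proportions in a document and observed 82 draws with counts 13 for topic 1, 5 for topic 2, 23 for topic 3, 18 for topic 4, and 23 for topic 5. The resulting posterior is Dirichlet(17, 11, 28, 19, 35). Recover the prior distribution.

For a Dirichlet(α) prior with multinomial counts c, the posterior is Dirichlet(α + c) componentwise.
Subtract each count from the matching posterior parameter: 17−13=4, 11−5=6, 28−23=5, 19−18=1, 35−23=12.

Dirichlet(4, 6, 5, 1, 12)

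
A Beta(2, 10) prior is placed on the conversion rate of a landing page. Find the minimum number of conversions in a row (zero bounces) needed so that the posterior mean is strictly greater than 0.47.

k = 7

After k conversions and 0 bounces the posterior is Beta(2+k, 10), with mean (2+k)/(2+10+k).
Set (2+k)/(12+k) > 0.47 and solve: k > (0.47·12 − 2)/(1 − 0.47) = 6.868.
The smallest integer exceeding 6.868 is 7, and checking k=7: (9)/(19) = 0.4737 > 0.47.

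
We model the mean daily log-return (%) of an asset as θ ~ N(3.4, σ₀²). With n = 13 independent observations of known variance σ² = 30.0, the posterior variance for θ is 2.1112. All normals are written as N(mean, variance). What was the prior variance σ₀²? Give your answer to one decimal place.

Posterior precision equals prior precision plus data precision: 1/σ_n² = 1/σ₀² + n/σ².
So 1/σ₀² = 1/2.1112 − 13/30.0 = 0.473664 − 0.433333 = 0.040331.
Hence σ₀² = 1/0.040331 ≈ 24.8.

σ₀² = 24.8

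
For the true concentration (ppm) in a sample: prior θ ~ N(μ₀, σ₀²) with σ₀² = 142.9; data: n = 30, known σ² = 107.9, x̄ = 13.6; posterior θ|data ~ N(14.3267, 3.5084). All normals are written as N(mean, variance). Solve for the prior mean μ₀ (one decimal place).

μ₀ = 43.2

With known observation variance, the Normal–Normal posterior has precision τ_n = τ₀ + n/σ² and mean μ_n = (τ₀μ₀ + (n/σ²)x̄)/τ_n.
Here τ₀ = 1/142.9 = 0.006998 and τ_data = 30/107.9 = 0.278035, so τ_n = 0.285033.
Rearranging for μ₀: μ₀ = (μ_n·τ_n − τ_data·x̄)/τ₀ = (14.3267·0.285033 − 0.278035·13.6) / 0.006998 = 0.302306/0.006998 ≈ 43.2.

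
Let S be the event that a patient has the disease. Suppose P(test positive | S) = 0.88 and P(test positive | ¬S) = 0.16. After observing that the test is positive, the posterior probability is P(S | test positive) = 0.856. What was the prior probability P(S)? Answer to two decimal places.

P(S) = 0.52

Bayes' rule in odds form gives O(S|E) = O(S)·[P(E|S)/P(E|¬S)], hence O(S) = O(S|E)/LR.
Posterior odds = 0.856/(1−0.856) = 5.9444. LR = 0.88/0.16 = 5.5000.
Prior odds = 5.9444/5.5000 = 1.0808, so P(S) = 1.0808/(1+1.0808) ≈ 0.52.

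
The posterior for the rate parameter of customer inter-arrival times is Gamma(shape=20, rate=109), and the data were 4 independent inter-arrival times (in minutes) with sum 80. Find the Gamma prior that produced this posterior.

Gamma(shape=16, rate=29)

For an exponential likelihood with a Gamma(α, β) prior on the rate, n observations with total T give posterior Gamma(α+n, β+T).
So α = 20 − 4 = 16 and β = 109 − 80 = 29.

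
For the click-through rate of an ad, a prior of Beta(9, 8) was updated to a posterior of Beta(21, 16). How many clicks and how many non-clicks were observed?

Beta is conjugate to the binomial likelihood: posterior = Beta(α+s, β+f).
So s = 21 − 9 = 12 and f = 16 − 8 = 8.

12 clicks and 8 non-clicks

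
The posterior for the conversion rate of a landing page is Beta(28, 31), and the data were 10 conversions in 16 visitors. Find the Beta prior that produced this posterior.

Beta(18, 25)

Under Beta–binomial conjugacy the posterior parameters are (a+s, b+f).
Subtract the data counts: 28−10=18, 31−6=25.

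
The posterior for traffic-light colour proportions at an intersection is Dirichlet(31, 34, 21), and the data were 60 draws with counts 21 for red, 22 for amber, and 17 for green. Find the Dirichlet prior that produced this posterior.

Dirichlet(10, 12, 4)

For a Dirichlet(α) prior with multinomial counts c, the posterior is Dirichlet(α + c) componentwise.
Subtract each count from the matching posterior parameter: 31−21=10, 34−22=12, 21−17=4.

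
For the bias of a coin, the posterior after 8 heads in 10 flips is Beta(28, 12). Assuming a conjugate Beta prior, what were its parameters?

Beta is conjugate to the binomial likelihood: posterior = Beta(a+s, b+f).
So a = 28 − 8 = 20 and b = 12 − 2 = 10.

Beta(20, 10)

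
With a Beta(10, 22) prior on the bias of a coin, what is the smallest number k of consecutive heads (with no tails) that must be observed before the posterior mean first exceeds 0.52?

After k heads and 0 tails the posterior is Beta(10+k, 22), with mean (10+k)/(10+22+k).
Set (10+k)/(32+k) > 0.52 and solve: k > (0.52·32 − 10)/(1 − 0.52) = 13.833.
The smallest integer exceeding 13.833 is 14.

k = 14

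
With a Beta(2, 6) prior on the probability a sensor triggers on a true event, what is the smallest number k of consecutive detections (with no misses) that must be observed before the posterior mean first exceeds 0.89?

After k detections and 0 misses the posterior is Beta(2+k, 6), with mean (2+k)/(2+6+k).
Set (2+k)/(8+k) > 0.89 and solve: k > (0.89·8 − 2)/(1 − 0.89) = 46.545.
The smallest integer exceeding 46.545 is 47, and checking k=47: (49)/(55) = 0.8909 > 0.89.

k = 47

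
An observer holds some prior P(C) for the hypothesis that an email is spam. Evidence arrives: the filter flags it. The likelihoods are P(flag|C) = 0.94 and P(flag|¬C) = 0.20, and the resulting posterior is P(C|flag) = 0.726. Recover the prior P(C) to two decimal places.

In odds form, posterior odds = prior odds × likelihood ratio, so prior odds = posterior odds ÷ LR.
Posterior odds = 0.726/(1−0.726) = 2.6496. LR = 0.94/0.20 = 4.7000.
Prior odds = 2.6496/4.7000 = 0.5637, so P(C) = 0.5637/(1+0.5637) ≈ 0.36.

P(C) = 0.36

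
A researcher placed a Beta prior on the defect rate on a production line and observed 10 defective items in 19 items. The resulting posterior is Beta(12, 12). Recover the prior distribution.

Beta(2, 3)

A Beta(α, β) prior with s successes and f failures in binomial data gives a Beta(α+s, β+f) posterior.
Subtract the data counts: 12−10=2, 12−9=3.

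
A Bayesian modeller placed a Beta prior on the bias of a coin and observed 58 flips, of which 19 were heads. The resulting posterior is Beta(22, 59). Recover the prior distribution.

Beta(3, 20)

Beta is conjugate to the binomial likelihood: posterior = Beta(a+s, b+f).
So a = 22 − 19 = 3 and b = 59 − 39 = 20.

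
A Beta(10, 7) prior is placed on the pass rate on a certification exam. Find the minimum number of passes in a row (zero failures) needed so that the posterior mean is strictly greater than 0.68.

k = 5

After k passes and 0 failures the posterior is Beta(10+k, 7), with mean (10+k)/(10+7+k).
Set (10+k)/(17+k) > 0.68 and solve: k > (0.68·17 − 10)/(1 − 0.68) = 4.875.
The smallest integer exceeding 4.875 is 5, and checking k=5: (15)/(22) = 0.6818 > 0.68.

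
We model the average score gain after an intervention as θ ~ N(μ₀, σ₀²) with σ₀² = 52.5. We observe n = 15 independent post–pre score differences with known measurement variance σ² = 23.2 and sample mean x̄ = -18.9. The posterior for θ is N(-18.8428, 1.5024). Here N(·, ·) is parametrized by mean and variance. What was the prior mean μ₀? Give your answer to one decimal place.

μ₀ = -16.9

With known observation variance, the Normal–Normal posterior has precision τ_n = τ₀ + n/σ² and mean μ_n = (τ₀μ₀ + (n/σ²)x̄)/τ_n.
Here τ₀ = 1/52.5 = 0.019048 and τ_data = 15/23.2 = 0.646552, so τ_n = 0.665600.
Rearranging for μ₀: μ₀ = (μ_n·τ_n − τ_data·x̄)/τ₀ = (-18.8428·0.665600 − 0.646552·-18.9) / 0.019048 = -0.321935/0.019048 ≈ -16.9.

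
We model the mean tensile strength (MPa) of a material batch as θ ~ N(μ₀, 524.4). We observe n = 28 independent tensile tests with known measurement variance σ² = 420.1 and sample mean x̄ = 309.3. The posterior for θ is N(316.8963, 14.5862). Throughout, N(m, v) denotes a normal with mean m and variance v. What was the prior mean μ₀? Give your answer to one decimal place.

With known observation variance, the Normal–Normal posterior has precision τ_n = τ₀ + n/σ² and mean μ_n = (τ₀μ₀ + (n/σ²)x̄)/τ_n.
Here τ₀ = 1/524.4 = 0.001907 and τ_data = 28/420.1 = 0.066651, so τ_n = 0.068558.
Rearranging for μ₀: μ₀ = (μ_n·τ_n − τ_data·x̄)/τ₀ = (316.8963·0.068558 − 0.066651·309.3) / 0.001907 = 1.110622/0.001907 ≈ 582.4.

μ₀ = 582.4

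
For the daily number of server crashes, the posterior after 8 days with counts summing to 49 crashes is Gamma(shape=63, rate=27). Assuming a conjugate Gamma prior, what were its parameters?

A Gamma(α, β) prior (rate parametrization) on a Poisson rate with n observations summing to S gives posterior Gamma(α+S, β+n).
So α = 63 − 49 = 14 and β = 27 − 8 = 19.

Gamma(shape=14, rate=19)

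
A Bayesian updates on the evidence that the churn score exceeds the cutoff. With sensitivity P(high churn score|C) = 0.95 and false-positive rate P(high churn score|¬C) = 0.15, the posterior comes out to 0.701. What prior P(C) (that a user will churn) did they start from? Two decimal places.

Bayes' rule in odds form gives O(C|E) = O(C)·[P(E|C)/P(E|¬C)], hence O(C) = O(C|E)/LR.
Posterior odds = 0.701/(1−0.701) = 2.3445. LR = 0.95/0.15 = 6.3333.
Prior odds = 2.3445/6.3333 = 0.3702, so P(C) = 0.3702/(1+0.3702) ≈ 0.27.

P(C) = 0.27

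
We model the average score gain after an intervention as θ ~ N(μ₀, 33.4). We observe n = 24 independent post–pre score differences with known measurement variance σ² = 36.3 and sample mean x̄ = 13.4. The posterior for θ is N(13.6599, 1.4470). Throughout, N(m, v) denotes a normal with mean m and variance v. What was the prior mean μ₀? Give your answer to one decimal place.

With known observation variance, the Normal–Normal posterior has precision τ_n = τ₀ + n/σ² and mean μ_n = (τ₀μ₀ + (n/σ²)x̄)/τ_n.
Here τ₀ = 1/33.4 = 0.029940 and τ_data = 24/36.3 = 0.661157, so τ_n = 0.691097.
Rearranging for μ₀: μ₀ = (μ_n·τ_n − τ_data·x̄)/τ₀ = (13.6599·0.691097 − 0.661157·13.4) / 0.029940 = 0.580812/0.029940 ≈ 19.4.

μ₀ = 19.4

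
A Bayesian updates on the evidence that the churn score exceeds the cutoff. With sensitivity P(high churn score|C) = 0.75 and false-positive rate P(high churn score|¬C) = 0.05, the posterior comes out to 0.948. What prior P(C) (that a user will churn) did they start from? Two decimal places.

P(C) = 0.55

Bayes' rule in odds form gives O(C|E) = O(C)·[P(E|C)/P(E|¬C)], hence O(C) = O(C|E)/LR.
Posterior odds = 0.948/(1−0.948) = 18.2308. LR = 0.75/0.05 = 15.0000.
Prior odds = 18.2308/15.0000 = 1.2154, so P(C) = 1.2154/(1+1.2154) ≈ 0.55.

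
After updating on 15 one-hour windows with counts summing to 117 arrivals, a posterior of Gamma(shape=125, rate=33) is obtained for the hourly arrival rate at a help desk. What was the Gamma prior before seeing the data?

Gamma(shape=8, rate=18)

A Gamma(α, β) prior (rate parametrization) on a Poisson rate with n observations summing to S gives posterior Gamma(α+S, β+n).
So α = 125 − 117 = 8 and β = 33 − 15 = 18.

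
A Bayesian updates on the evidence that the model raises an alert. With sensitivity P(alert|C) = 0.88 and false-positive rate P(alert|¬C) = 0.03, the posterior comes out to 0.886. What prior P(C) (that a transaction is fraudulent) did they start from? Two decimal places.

In odds form, posterior odds = prior odds × likelihood ratio, so prior odds = posterior odds ÷ LR.
Posterior odds = 0.886/(1−0.886) = 7.7719. LR = 0.88/0.03 = 29.3333.
Prior odds = 7.7719/29.3333 = 0.2650, so P(C) = 0.2650/(1+0.2650) ≈ 0.21.

P(C) = 0.21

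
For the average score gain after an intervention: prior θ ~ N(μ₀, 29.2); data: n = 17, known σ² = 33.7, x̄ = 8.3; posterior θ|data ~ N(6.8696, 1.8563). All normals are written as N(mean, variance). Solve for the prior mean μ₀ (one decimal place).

μ₀ = -14.2

The posterior mean is a precision-weighted average: μ_n = (τ₀μ₀ + τ_data·x̄)/(τ₀+τ_data), with τ₀=1/σ₀² and τ_data=n/σ².
Here τ₀ = 1/29.2 = 0.034247 and τ_data = 17/33.7 = 0.504451, so τ_n = 0.538698.
Rearranging for μ₀: μ₀ = (μ_n·τ_n − τ_data·x̄)/τ₀ = (6.8696·0.538698 − 0.504451·8.3) / 0.034247 = -0.486304/0.034247 ≈ -14.2.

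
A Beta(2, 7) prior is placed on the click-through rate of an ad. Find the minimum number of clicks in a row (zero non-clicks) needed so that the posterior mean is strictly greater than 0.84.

k = 35

After k clicks and 0 non-clicks the posterior is Beta(2+k, 7), with mean (2+k)/(2+7+k).
Set (2+k)/(9+k) > 0.84 and solve: k > (0.84·9 − 2)/(1 − 0.84) = 34.750.
The smallest integer exceeding 34.750 is 35.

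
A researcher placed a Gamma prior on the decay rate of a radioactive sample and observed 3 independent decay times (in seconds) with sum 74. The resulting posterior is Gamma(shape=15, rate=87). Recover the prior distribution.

Gamma(shape=12, rate=13)

For an exponential likelihood with a Gamma(α, β) prior on the rate, n observations with total T give posterior Gamma(α+n, β+T).
So α = 15 − 3 = 12 and β = 87 − 74 = 13.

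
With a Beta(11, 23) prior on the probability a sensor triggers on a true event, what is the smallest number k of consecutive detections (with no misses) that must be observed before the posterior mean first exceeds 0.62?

k = 27

After k detections and 0 misses the posterior is Beta(11+k, 23), with mean (11+k)/(11+23+k).
Set (11+k)/(34+k) > 0.62 and solve: k > (0.62·34 − 11)/(1 − 0.62) = 26.526.
The smallest integer exceeding 26.526 is 27.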